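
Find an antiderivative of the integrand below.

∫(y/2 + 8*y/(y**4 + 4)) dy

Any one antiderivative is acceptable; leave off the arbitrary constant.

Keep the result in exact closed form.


Answer: y**2/4 + 2*atan(y**2/2).


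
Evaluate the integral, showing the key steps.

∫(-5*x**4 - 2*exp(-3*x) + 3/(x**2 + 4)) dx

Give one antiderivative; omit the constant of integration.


Step 1. Rewrite: now ∫(-5*x**4) dx + ∫(3/(x**2 + 4)) dx + ∫(-2*exp(-3*x)) dx.
Step 2. Evaluate the standard form: now -x**5 + ∫(3/(x**2 + 4)) dx + ∫(-2*exp(-3*x)) dx.
Step 3. Evaluate the standard form: now -x**5 + ∫(3/(x**2 + 4)) dx + 2*exp(-3*x)/3.
Step 4. Evaluate the standard form: now -x**5 + 3*atan(x/2)/2 + 2*exp(-3*x)/3.
Answer: -x**5 + 3*atan(x/2)/2 + 2*exp(-3*x)/3.


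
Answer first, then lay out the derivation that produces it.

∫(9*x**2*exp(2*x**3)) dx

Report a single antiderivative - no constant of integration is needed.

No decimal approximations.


The answer is 3*exp(2*x**3)/2.
Step 1. Substitute u = x**3, turning ∫(9*x**2*exp(2*x**3)) dx into ∫(3*exp(2*u)) du: now ∫(3*exp(2*u)) du.
Step 2. Evaluate the standard form: now 3*exp(2*u)/2.
Step 3. Substitute back u = x**3: now 3*exp(2*x**3)/2.
Answer: 3*exp(2*x**3)/2.


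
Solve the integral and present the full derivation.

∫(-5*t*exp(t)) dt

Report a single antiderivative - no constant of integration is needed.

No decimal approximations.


Step 1. Integrate ∫(-5*t*exp(t)) dt by parts with u = t, dv = (-5*exp(t)) dt, so v = -5*exp(t): now -5*t*exp(t) + ∫(5*exp(t)) dt.
Step 2. Evaluate the standard form: now -5*t*exp(t) + 5*exp(t).
Answer: -5*t*exp(t) + 5*exp(t).


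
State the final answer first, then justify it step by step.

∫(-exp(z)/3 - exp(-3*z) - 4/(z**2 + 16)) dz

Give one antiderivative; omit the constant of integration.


The answer is -exp(z)/3 - atan(z/4) + exp(-3*z)/3.
Step 1. Rewrite: now ∫(-4/(z**2 + 16)) dz + ∫(-exp(-3*z)) dz + ∫(-exp(z)/3) dz.
Step 2. Evaluate the standard form: now ∫(-4/(z**2 + 16)) dz + ∫(-exp(z)/3) dz + exp(-3*z)/3.
Step 3. Evaluate the standard form: now -atan(z/4) + ∫(-exp(z)/3) dz + exp(-3*z)/3.
Step 4. Evaluate the standard form: now -exp(z)/3 - atan(z/4) + exp(-3*z)/3.
Answer: -exp(z)/3 - atan(z/4) + exp(-3*z)/3.


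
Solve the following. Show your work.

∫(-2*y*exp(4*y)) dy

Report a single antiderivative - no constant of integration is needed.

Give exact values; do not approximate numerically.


Step 1. Integrate ∫(-2*y*exp(4*y)) dy by parts with u = y, dv = (-2*exp(4*y)) dy, so v = -exp(4*y)/2: now -y*exp(4*y)/2 + ∫(exp(4*y)/2) dy.
Step 2. Evaluate the standard form: now -y*exp(4*y)/2 + exp(4*y)/8.
Answer: -y*exp(4*y)/2 + exp(4*y)/8.


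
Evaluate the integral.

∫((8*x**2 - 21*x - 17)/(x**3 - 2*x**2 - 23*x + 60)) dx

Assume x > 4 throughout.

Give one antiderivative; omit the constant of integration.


Answer: 3*log(x - 4) + log(x - 3) + 4*log(x + 5).


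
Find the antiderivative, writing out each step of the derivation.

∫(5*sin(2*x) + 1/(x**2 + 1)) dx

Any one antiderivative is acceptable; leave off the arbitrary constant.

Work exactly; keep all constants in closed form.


Step 1. Rewrite: now ∫(1/(x**2 + 1)) dx + ∫(5*sin(2*x)) dx.
Step 2. Evaluate the standard form: now atan(x) + ∫(5*sin(2*x)) dx.
Step 3. Evaluate the standard form: now -5*cos(2*x)/2 + atan(x).
Answer: -5*cos(2*x)/2 + atan(x).


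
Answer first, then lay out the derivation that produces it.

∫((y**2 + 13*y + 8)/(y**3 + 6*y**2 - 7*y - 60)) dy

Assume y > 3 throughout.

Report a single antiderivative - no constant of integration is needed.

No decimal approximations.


The answer is log(y - 3) + 4*log(y + 4) - 4*log(y + 5).
Step 1. Decompose ∫((y**2 + 13*y + 8)/(y**3 + 6*y**2 - 7*y - 60)) dy by partial fractions, (y**2 + 13*y + 8)/(y**3 + 6*y**2 - 7*y - 60) = -4/(y + 5) + 4/(y + 4) + 1/(y - 3): now ∫(1/(y - 3)) dy + ∫(4/(y + 4)) dy + ∫(-4/(y + 5)) dy.
Step 2. Evaluate the standard form [assuming y > 3]: now log(y - 3) + ∫(4/(y + 4)) dy + ∫(-4/(y + 5)) dy.
Step 3. Evaluate the standard form [assuming y > -4]: now log(y - 3) + 4*log(y + 4) + ∫(-4/(y + 5)) dy.
Step 4. Evaluate the standard form [assuming y > -5]: now log(y - 3) + 4*log(y + 4) - 4*log(y + 5).
Answer: log(y - 3) + 4*log(y + 4) - 4*log(y + 5).


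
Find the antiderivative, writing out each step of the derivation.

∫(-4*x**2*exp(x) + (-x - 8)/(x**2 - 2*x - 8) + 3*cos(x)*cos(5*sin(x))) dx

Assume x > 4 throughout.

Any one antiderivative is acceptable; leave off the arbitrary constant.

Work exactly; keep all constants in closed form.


Step 1. Rewrite: now ∫(-4*x**2*exp(x)) dx + ∫((-x - 8)/(x**2 - 2*x - 8)) dx + ∫(3*cos(x)*cos(5*sin(x))) dx.
Step 2. Substitute u = sin(x), turning ∫(3*cos(x)*cos(5*sin(x))) dx into ∫(3*cos(5*u)) du: now ∫(-4*x**2*exp(x)) dx + ∫((-x - 8)/(x**2 - 2*x - 8)) dx + ∫(3*cos(5*u)) du.
Step 3. Evaluate the standard form: now 3*sin(5*u)/5 + ∫(-4*x**2*exp(x)) dx + ∫((-x - 8)/(x**2 - 2*x - 8)) dx.
Step 4. Substitute back u = sin(x): now 3*sin(5*sin(x))/5 + ∫(-4*x**2*exp(x)) dx + ∫((-x - 8)/(x**2 - 2*x - 8)) dx.
Step 5. Integrate ∫(-4*x**2*exp(x)) dx by parts with u = x**2, dv = (-4*exp(x)) dx, so v = -4*exp(x): now -4*x**2*exp(x) + 3*sin(5*sin(x))/5 + ∫(8*x*exp(x)) dx + ∫((-x - 8)/(x**2 - 2*x - 8)) dx.
Step 6. Integrate ∫(8*x*exp(x)) dx by parts with u = x, dv = (8*exp(x)) dx, so v = 8*exp(x): now -4*x**2*exp(x) + 8*x*exp(x) + 3*sin(5*sin(x))/5 + ∫((-x - 8)/(x**2 - 2*x - 8)) dx + ∫(-8*exp(x)) dx.
Step 7. Evaluate the standard form: now -4*x**2*exp(x) + 8*x*exp(x) - 8*exp(x) + 3*sin(5*sin(x))/5 + ∫((-x - 8)/(x**2 - 2*x - 8)) dx.
Step 8. Decompose ∫((-x - 8)/(x**2 - 2*x - 8)) dx by partial fractions, (-x - 8)/(x**2 - 2*x - 8) = 1/(x + 2) - 2/(x - 4): now -4*x**2*exp(x) + 8*x*exp(x) - 8*exp(x) + 3*sin(5*sin(x))/5 + ∫(-2/(x - 4)) dx + ∫(1/(x + 2)) dx.
Step 9. Evaluate the standard form [assuming x > 4]: now -4*x**2*exp(x) + 8*x*exp(x) - 8*exp(x) - 2*log(x - 4) + 3*sin(5*sin(x))/5 + ∫(1/(x + 2)) dx.
Step 10. Evaluate the standard form [assuming x > -2]: now -4*x**2*exp(x) + 8*x*exp(x) - 8*exp(x) - 2*log(x - 4) + log(x + 2) + 3*sin(5*sin(x))/5.
Answer: -4*x**2*exp(x) + 8*x*exp(x) - 8*exp(x) - 2*log(x - 4) + log(x + 2) + 3*sin(5*sin(x))/5.


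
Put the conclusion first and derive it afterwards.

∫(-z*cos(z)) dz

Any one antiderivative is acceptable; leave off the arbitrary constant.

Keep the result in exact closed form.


The answer is -z*sin(z) - cos(z).
Step 1. Integrate ∫(-z*cos(z)) dz by parts with u = z, dv = (-cos(z)) dz, so v = -sin(z): now -z*sin(z) + ∫(sin(z)) dz.
Step 2. Evaluate the standard form: now -z*sin(z) - cos(z).
Answer: -z*sin(z) - cos(z).


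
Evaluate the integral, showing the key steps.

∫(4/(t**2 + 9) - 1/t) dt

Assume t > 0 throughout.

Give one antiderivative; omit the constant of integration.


Step 1. Rewrite: now ∫(-1/t) dt + ∫(4/(t**2 + 9)) dt.
Step 2. Evaluate the standard form [assuming t > 0]: now -log(t) + ∫(4/(t**2 + 9)) dt.
Step 3. Evaluate the standard form: now -log(t) + 4*atan(t/3)/3.
Answer: -log(t) + 4*atan(t/3)/3.


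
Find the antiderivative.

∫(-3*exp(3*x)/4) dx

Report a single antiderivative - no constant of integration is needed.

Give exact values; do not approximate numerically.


Answer: -exp(3*x)/4.


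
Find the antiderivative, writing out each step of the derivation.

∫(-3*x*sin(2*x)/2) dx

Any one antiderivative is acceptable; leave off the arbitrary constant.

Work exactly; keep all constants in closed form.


Step 1. Integrate ∫(-3*x*sin(2*x)/2) dx by parts with u = x, dv = (-3*sin(2*x)/2) dx, so v = 3*cos(2*x)/4: now 3*x*cos(2*x)/4 + ∫(-3*cos(2*x)/4) dx.
Step 2. Evaluate the standard form: now 3*x*cos(2*x)/4 - 3*sin(2*x)/8.
Answer: 3*x*cos(2*x)/4 - 3*sin(2*x)/8.


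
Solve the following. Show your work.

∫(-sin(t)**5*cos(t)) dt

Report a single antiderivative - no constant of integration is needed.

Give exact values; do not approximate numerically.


Step 1. Substitute u = sin(t), turning ∫(-sin(t)**5*cos(t)) dt into ∫(-u**5) du: now ∫(-u**5) du.
Step 2. Evaluate the standard form: now -u**6/6.
Step 3. Substitute back u = sin(t): now -sin(t)**6/6.
Answer: -sin(t)**6/6.


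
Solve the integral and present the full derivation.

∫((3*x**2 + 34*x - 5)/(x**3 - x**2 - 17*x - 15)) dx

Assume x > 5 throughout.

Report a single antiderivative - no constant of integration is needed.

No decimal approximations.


Step 1. Decompose ∫((3*x**2 + 34*x - 5)/(x**3 - x**2 - 17*x - 15)) dx by partial fractions, (3*x**2 + 34*x - 5)/(x**3 - x**2 - 17*x - 15) = -5/(x + 3) + 3/(x + 1) + 5/(x - 5): now ∫(5/(x - 5)) dx + ∫(3/(x + 1)) dx + ∫(-5/(x + 3)) dx.
Step 2. Evaluate the standard form [assuming x > -1]: now 3*log(x + 1) + ∫(5/(x - 5)) dx + ∫(-5/(x + 3)) dx.
Step 3. Evaluate the standard form [assuming x > -3]: now 3*log(x + 1) - 5*log(x + 3) + ∫(5/(x - 5)) dx.
Step 4. Evaluate the standard form [assuming x > 5]: now 5*log(x - 5) + 3*log(x + 1) - 5*log(x + 3).
Answer: 5*log(x - 5) + 3*log(x + 1) - 5*log(x + 3).


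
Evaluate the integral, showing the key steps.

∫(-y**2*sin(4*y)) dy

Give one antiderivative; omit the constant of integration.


Step 1. Integrate ∫(-y**2*sin(4*y)) dy by parts with u = y**2, dv = (-sin(4*y)) dy, so v = cos(4*y)/4: now y**2*cos(4*y)/4 + ∫(-y*cos(4*y)/2) dy.
Step 2. Integrate ∫(-y*cos(4*y)/2) dy by parts with u = y, dv = (-cos(4*y)/2) dy, so v = -sin(4*y)/8: now y**2*cos(4*y)/4 - y*sin(4*y)/8 + ∫(sin(4*y)/8) dy.
Step 3. Evaluate the standard form: now y**2*cos(4*y)/4 - y*sin(4*y)/8 - cos(4*y)/32.
Answer: y**2*cos(4*y)/4 - y*sin(4*y)/8 - cos(4*y)/32.


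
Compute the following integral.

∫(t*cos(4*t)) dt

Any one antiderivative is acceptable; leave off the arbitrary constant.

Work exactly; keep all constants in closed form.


Answer: t*sin(4*t)/4 + cos(4*t)/16.


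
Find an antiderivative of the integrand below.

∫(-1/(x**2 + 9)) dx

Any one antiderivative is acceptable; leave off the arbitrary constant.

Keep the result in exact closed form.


Answer: -atan(x/3)/3.


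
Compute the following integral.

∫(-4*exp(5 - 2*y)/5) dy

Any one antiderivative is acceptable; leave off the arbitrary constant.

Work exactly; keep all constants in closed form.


Answer: 2*exp(5 - 2*y)/5.


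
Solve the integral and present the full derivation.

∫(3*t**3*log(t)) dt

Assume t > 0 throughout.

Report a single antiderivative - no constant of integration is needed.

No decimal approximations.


Step 1. Integrate ∫(3*t**3*log(t)) dt by parts with u = log(t), dv = (3*t**3) dt, so v = 3*t**4/4 [assuming t > 0]: now 3*t**4*log(t)/4 + ∫(-3*t**3/4) dt.
Step 2. Evaluate the standard form: now 3*t**4*log(t)/4 - 3*t**4/16.
Answer: 3*t**4*log(t)/4 - 3*t**4/16.


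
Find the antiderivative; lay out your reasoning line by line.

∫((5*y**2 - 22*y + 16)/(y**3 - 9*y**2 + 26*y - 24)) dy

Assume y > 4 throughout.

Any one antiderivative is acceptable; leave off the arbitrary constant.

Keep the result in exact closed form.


Step 1. Decompose ∫((5*y**2 - 22*y + 16)/(y**3 - 9*y**2 + 26*y - 24)) dy by partial fractions, (5*y**2 - 22*y + 16)/(y**3 - 9*y**2 + 26*y - 24) = -4/(y - 2) + 5/(y - 3) + 4/(y - 4): now ∫(4/(y - 4)) dy + ∫(5/(y - 3)) dy + ∫(-4/(y - 2)) dy.
Step 2. Evaluate the standard form [assuming y > 2]: now -4*log(y - 2) + ∫(4/(y - 4)) dy + ∫(5/(y - 3)) dy.
Step 3. Evaluate the standard form [assuming y > 4]: now 4*log(y - 4) - 4*log(y - 2) + ∫(5/(y - 3)) dy.
Step 4. Evaluate the standard form [assuming y > 3]: now 4*log(y - 4) + 5*log(y - 3) - 4*log(y - 2).
Answer: 4*log(y - 4) + 5*log(y - 3) - 4*log(y - 2).


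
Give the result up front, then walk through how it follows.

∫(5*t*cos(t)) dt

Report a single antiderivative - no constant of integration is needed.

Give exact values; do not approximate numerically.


The answer is 5*t*sin(t) + 5*cos(t).
Step 1. Integrate ∫(5*t*cos(t)) dt by parts with u = t, dv = (5*cos(t)) dt, so v = 5*sin(t): now 5*t*sin(t) + ∫(-5*sin(t)) dt.
Step 2. Evaluate the standard form: now 5*t*sin(t) + 5*cos(t).
Answer: 5*t*sin(t) + 5*cos(t).


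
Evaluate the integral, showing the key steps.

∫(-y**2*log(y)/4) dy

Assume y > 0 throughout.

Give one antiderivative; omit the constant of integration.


Step 1. Integrate ∫(-y**2*log(y)/4) dy by parts with u = log(y), dv = (-y**2/4) dy, so v = -y**3/12 [assuming y > 0]: now -y**3*log(y)/12 + ∫(y**2/12) dy.
Step 2. Evaluate the standard form: now -y**3*log(y)/12 + y**3/36.
Answer: -y**3*log(y)/12 + y**3/36.


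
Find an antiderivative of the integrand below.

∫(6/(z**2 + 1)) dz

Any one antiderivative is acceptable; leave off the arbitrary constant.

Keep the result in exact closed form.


Answer: 6*atan(z).


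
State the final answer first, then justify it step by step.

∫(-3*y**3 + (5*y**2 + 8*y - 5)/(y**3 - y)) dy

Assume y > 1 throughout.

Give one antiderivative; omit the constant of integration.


The answer is -3*y**4/4 + 5*log(y) + 4*log(y - 1) - 4*log(y + 1).
Step 1. Rewrite: now ∫(-3*y**3) dy + ∫((5*y**2 + 8*y - 5)/(y**3 - y)) dy.
Step 2. Decompose ∫((5*y**2 + 8*y - 5)/(y**3 - y)) dy by partial fractions, (5*y**2 + 8*y - 5)/(y**3 - y) = -4/(y + 1) + 4/(y - 1) + 5/y: now ∫(5/y) dy + ∫(-3*y**3) dy + ∫(4/(y - 1)) dy + ∫(-4/(y + 1)) dy.
Step 3. Evaluate the standard form [assuming y > 1]: now 4*log(y - 1) + ∫(5/y) dy + ∫(-3*y**3) dy + ∫(-4/(y + 1)) dy.
Step 4. Evaluate the standard form [assuming y > 0]: now 5*log(y) + 4*log(y - 1) + ∫(-3*y**3) dy + ∫(-4/(y + 1)) dy.
Step 5. Evaluate the standard form [assuming y > -1]: now 5*log(y) + 4*log(y - 1) - 4*log(y + 1) + ∫(-3*y**3) dy.
Step 6. Evaluate the standard form: now -3*y**4/4 + 5*log(y) + 4*log(y - 1) - 4*log(y + 1).
Answer: -3*y**4/4 + 5*log(y) + 4*log(y - 1) - 4*log(y + 1).


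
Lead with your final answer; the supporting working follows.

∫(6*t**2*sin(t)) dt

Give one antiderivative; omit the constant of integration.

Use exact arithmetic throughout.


The answer is -6*t**2*cos(t) + 12*t*sin(t) + 12*cos(t).
Step 1. Integrate ∫(6*t**2*sin(t)) dt by parts with u = t**2, dv = (6*sin(t)) dt, so v = -6*cos(t): now -6*t**2*cos(t) + ∫(12*t*cos(t)) dt.
Step 2. Integrate ∫(12*t*cos(t)) dt by parts with u = t, dv = (12*cos(t)) dt, so v = 12*sin(t): now -6*t**2*cos(t) + 12*t*sin(t) + ∫(-12*sin(t)) dt.
Step 3. Evaluate the standard form: now -6*t**2*cos(t) + 12*t*sin(t) + 12*cos(t).
Answer: -6*t**2*cos(t) + 12*t*sin(t) + 12*cos(t).


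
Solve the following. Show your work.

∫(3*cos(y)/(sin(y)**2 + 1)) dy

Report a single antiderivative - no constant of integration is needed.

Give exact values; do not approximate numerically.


Step 1. Substitute u = sin(y), turning ∫(3*cos(y)/(sin(y)**2 + 1)) dy into ∫(3/(u**2 + 1)) du: now ∫(3/(u**2 + 1)) du.
Step 2. Evaluate the standard form: now 3*atan(u).
Step 3. Substitute back u = sin(y): now 3*atan(sin(y)).
Answer: 3*atan(sin(y)).


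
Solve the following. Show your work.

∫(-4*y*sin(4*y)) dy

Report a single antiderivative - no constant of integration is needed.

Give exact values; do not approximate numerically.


Step 1. Integrate ∫(-4*y*sin(4*y)) dy by parts with u = y, dv = (-4*sin(4*y)) dy, so v = cos(4*y): now y*cos(4*y) + ∫(-cos(4*y)) dy.
Step 2. Evaluate the standard form: now y*cos(4*y) - sin(4*y)/4.
Answer: y*cos(4*y) - sin(4*y)/4.


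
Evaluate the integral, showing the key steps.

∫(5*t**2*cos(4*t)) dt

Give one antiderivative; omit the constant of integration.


Step 1. Integrate ∫(5*t**2*cos(4*t)) dt by parts with u = t**2, dv = (5*cos(4*t)) dt, so v = 5*sin(4*t)/4: now 5*t**2*sin(4*t)/4 + ∫(-5*t*sin(4*t)/2) dt.
Step 2. Integrate ∫(-5*t*sin(4*t)/2) dt by parts with u = t, dv = (-5*sin(4*t)/2) dt, so v = 5*cos(4*t)/8: now 5*t**2*sin(4*t)/4 + 5*t*cos(4*t)/8 + ∫(-5*cos(4*t)/8) dt.
Step 3. Evaluate the standard form: now 5*t**2*sin(4*t)/4 + 5*t*cos(4*t)/8 - 5*sin(4*t)/32.
Answer: 5*t**2*sin(4*t)/4 + 5*t*cos(4*t)/8 - 5*sin(4*t)/32.


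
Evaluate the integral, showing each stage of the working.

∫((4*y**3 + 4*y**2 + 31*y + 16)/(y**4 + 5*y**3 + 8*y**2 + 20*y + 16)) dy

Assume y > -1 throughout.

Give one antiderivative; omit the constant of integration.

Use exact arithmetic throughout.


Step 1. Decompose ∫((4*y**3 + 4*y**2 + 31*y + 16)/(y**4 + 5*y**3 + 8*y**2 + 20*y + 16)) dy by partial fractions, (4*y**3 + 4*y**2 + 31*y + 16)/(y**4 + 5*y**3 + 8*y**2 + 20*y + 16) = 3/(y**2 + 4) + 5/(y + 4) - 1/(y + 1): now ∫(-1/(y + 1)) dy + ∫(5/(y + 4)) dy + ∫(3/(y**2 + 4)) dy.
Step 2. Evaluate the standard form [assuming y > -4]: now 5*log(y + 4) + ∫(-1/(y + 1)) dy + ∫(3/(y**2 + 4)) dy.
Step 3. Evaluate the standard form [assuming y > -1]: now -log(y + 1) + 5*log(y + 4) + ∫(3/(y**2 + 4)) dy.
Step 4. Evaluate the standard form: now -log(y + 1) + 5*log(y + 4) + 3*atan(y/2)/2.
Answer: -log(y + 1) + 5*log(y + 4) + 3*atan(y/2)/2.


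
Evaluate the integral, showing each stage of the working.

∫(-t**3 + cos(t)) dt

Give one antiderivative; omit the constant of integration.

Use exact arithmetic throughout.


Step 1. Rewrite: now ∫(-t**3) dt + ∫(cos(t)) dt.
Step 2. Evaluate the standard form: now -t**4/4 + ∫(cos(t)) dt.
Step 3. Evaluate the standard form: now -t**4/4 + sin(t).
Answer: -t**4/4 + sin(t).


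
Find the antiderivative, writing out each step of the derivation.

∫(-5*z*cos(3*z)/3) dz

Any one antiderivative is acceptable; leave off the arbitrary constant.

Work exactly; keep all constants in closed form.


Step 1. Integrate ∫(-5*z*cos(3*z)/3) dz by parts with u = z, dv = (-5*cos(3*z)/3) dz, so v = -5*sin(3*z)/9: now -5*z*sin(3*z)/9 + ∫(5*sin(3*z)/9) dz.
Step 2. Evaluate the standard form: now -5*z*sin(3*z)/9 - 5*cos(3*z)/27.
Answer: -5*z*sin(3*z)/9 - 5*cos(3*z)/27.


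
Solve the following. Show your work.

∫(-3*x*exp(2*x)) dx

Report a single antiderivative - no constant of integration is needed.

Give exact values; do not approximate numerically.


Step 1. Integrate ∫(-3*x*exp(2*x)) dx by parts with u = x, dv = (-3*exp(2*x)) dx, so v = -3*exp(2*x)/2: now -3*x*exp(2*x)/2 + ∫(3*exp(2*x)/2) dx.
Step 2. Evaluate the standard form: now -3*x*exp(2*x)/2 + 3*exp(2*x)/4.
Answer: -3*x*exp(2*x)/2 + 3*exp(2*x)/4.


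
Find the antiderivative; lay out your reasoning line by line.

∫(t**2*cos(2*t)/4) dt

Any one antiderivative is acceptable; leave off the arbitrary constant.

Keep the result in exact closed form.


Step 1. Integrate ∫(t**2*cos(2*t)/4) dt by parts with u = t**2, dv = (cos(2*t)/4) dt, so v = sin(2*t)/8: now t**2*sin(2*t)/8 + ∫(-t*sin(2*t)/4) dt.
Step 2. Integrate ∫(-t*sin(2*t)/4) dt by parts with u = t, dv = (-sin(2*t)/4) dt, so v = cos(2*t)/8: now t**2*sin(2*t)/8 + t*cos(2*t)/8 + ∫(-cos(2*t)/8) dt.
Step 3. Evaluate the standard form: now t**2*sin(2*t)/8 + t*cos(2*t)/8 - sin(2*t)/16.
Answer: t**2*sin(2*t)/8 + t*cos(2*t)/8 - sin(2*t)/16.


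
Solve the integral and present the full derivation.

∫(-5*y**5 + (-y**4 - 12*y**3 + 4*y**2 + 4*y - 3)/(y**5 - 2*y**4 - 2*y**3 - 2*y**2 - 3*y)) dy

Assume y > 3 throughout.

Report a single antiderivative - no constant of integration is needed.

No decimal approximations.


Step 1. Rewrite: now ∫(-5*y**5) dy + ∫((-y**4 - 12*y**3 + 4*y**2 + 4*y - 3)/(y**5 - 2*y**4 - 2*y**3 - 2*y**2 - 3*y)) dy.
Step 2. Evaluate the standard form: now -5*y**6/6 + ∫((-y**4 - 12*y**3 + 4*y**2 + 4*y - 3)/(y**5 - 2*y**4 - 2*y**3 - 2*y**2 - 3*y)) dy.
Step 3. Decompose ∫((-y**4 - 12*y**3 + 4*y**2 + 4*y - 3)/(y**5 - 2*y**4 - 2*y**3 - 2*y**2 - 3*y)) dy by partial fractions, (-y**4 - 12*y**3 + 4*y**2 + 4*y - 3)/(y**5 - 2*y**4 - 2*y**3 - 2*y**2 - 3*y) = -4/(y**2 + 1) + 1/(y + 1) - 3/(y - 3) + 1/y: now -5*y**6/6 + ∫(1/y) dy + ∫(-3/(y - 3)) dy + ∫(1/(y + 1)) dy + ∫(-4/(y**2 + 1)) dy.
Step 4. Evaluate the standard form [assuming y > 3]: now -5*y**6/6 - 3*log(y - 3) + ∫(1/y) dy + ∫(1/(y + 1)) dy + ∫(-4/(y**2 + 1)) dy.
Step 5. Evaluate the standard form [assuming y > -1]: now -5*y**6/6 - 3*log(y - 3) + log(y + 1) + ∫(1/y) dy + ∫(-4/(y**2 + 1)) dy.
Step 6. Evaluate the standard form [assuming y > 0]: now -5*y**6/6 + log(y) - 3*log(y - 3) + log(y + 1) + ∫(-4/(y**2 + 1)) dy.
Step 7. Evaluate the standard form: now -5*y**6/6 + log(y) - 3*log(y - 3) + log(y + 1) - 4*atan(y).
Answer: -5*y**6/6 + log(y) - 3*log(y - 3) + log(y + 1) - 4*atan(y).


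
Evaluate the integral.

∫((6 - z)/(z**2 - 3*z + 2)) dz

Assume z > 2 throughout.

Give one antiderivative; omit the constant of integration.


Answer: 4*log(z - 2) - 5*log(z - 1).


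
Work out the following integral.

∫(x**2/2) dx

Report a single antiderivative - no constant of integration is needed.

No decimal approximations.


Answer: x**3/6.


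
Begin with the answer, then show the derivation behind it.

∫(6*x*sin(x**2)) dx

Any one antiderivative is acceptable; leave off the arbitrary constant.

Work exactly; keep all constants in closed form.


The answer is -3*cos(x**2).
Step 1. Substitute u = x**2, turning ∫(6*x*sin(x**2)) dx into ∫(3*sin(u)) du: now ∫(3*sin(u)) du.
Step 2. Evaluate the standard form: now -3*cos(u).
Step 3. Substitute back u = x**2: now -3*cos(x**2).
Answer: -3*cos(x**2).


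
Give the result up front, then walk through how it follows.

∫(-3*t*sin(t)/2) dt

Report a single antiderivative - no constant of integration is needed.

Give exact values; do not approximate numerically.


The answer is 3*t*cos(t)/2 - 3*sin(t)/2.
Step 1. Integrate ∫(-3*t*sin(t)/2) dt by parts with u = t, dv = (-3*sin(t)/2) dt, so v = 3*cos(t)/2: now 3*t*cos(t)/2 + ∫(-3*cos(t)/2) dt.
Step 2. Evaluate the standard form: now 3*t*cos(t)/2 - 3*sin(t)/2.
Answer: 3*t*cos(t)/2 - 3*sin(t)/2.


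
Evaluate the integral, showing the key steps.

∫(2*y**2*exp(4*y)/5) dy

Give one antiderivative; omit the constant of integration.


Step 1. Integrate ∫(2*y**2*exp(4*y)/5) dy by parts with u = y**2, dv = (2*exp(4*y)/5) dy, so v = exp(4*y)/10: now y**2*exp(4*y)/10 + ∫(-y*exp(4*y)/5) dy.
Step 2. Integrate ∫(-y*exp(4*y)/5) dy by parts with u = y, dv = (-exp(4*y)/5) dy, so v = -exp(4*y)/20: now y**2*exp(4*y)/10 - y*exp(4*y)/20 + ∫(exp(4*y)/20) dy.
Step 3. Evaluate the standard form: now y**2*exp(4*y)/10 - y*exp(4*y)/20 + exp(4*y)/80.
Answer: y**2*exp(4*y)/10 - y*exp(4*y)/20 + exp(4*y)/80.


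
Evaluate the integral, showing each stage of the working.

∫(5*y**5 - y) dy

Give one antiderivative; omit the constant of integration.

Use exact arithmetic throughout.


Step 1. Rewrite: now ∫(-y) dy + ∫(5*y**5) dy.
Step 2. Evaluate the standard form: now -y**2/2 + ∫(5*y**5) dy.
Step 3. Evaluate the standard form: now 5*y**6/6 - y**2/2.
Answer: 5*y**6/6 - y**2/2.


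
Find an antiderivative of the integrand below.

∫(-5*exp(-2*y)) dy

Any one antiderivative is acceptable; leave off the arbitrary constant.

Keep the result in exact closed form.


Answer: 5*exp(-2*y)/2.


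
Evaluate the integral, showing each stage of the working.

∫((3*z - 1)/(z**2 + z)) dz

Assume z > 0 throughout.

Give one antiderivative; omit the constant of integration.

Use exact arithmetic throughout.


Step 1. Decompose ∫((3*z - 1)/(z**2 + z)) dz by partial fractions, (3*z - 1)/(z**2 + z) = 4/(z + 1) - 1/z: now ∫(-1/z) dz + ∫(4/(z + 1)) dz.
Step 2. Evaluate the standard form [assuming z > 0]: now -log(z) + ∫(4/(z + 1)) dz.
Step 3. Evaluate the standard form [assuming z > -1]: now -log(z) + 4*log(z + 1).
Answer: -log(z) + 4*log(z + 1).


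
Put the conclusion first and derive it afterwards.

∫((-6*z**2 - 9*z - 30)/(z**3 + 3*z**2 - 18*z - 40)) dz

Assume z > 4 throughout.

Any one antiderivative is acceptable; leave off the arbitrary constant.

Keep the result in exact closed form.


The answer is -3*log(z - 4) + 2*log(z + 2) - 5*log(z + 5).
Step 1. Decompose ∫((-6*z**2 - 9*z - 30)/(z**3 + 3*z**2 - 18*z - 40)) dz by partial fractions, (-6*z**2 - 9*z - 30)/(z**3 + 3*z**2 - 18*z - 40) = -5/(z + 5) + 2/(z + 2) - 3/(z - 4): now ∫(-3/(z - 4)) dz + ∫(2/(z + 2)) dz + ∫(-5/(z + 5)) dz.
Step 2. Evaluate the standard form [assuming z > -2]: now 2*log(z + 2) + ∫(-3/(z - 4)) dz + ∫(-5/(z + 5)) dz.
Step 3. Evaluate the standard form [assuming z > 4]: now -3*log(z - 4) + 2*log(z + 2) + ∫(-5/(z + 5)) dz.
Step 4. Evaluate the standard form [assuming z > -5]: now -3*log(z - 4) + 2*log(z + 2) - 5*log(z + 5).
Answer: -3*log(z - 4) + 2*log(z + 2) - 5*log(z + 5).


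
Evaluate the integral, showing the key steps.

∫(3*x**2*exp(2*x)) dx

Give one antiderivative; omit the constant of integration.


Step 1. Integrate ∫(3*x**2*exp(2*x)) dx by parts with u = x**2, dv = (3*exp(2*x)) dx, so v = 3*exp(2*x)/2: now 3*x**2*exp(2*x)/2 + ∫(-3*x*exp(2*x)) dx.
Step 2. Integrate ∫(-3*x*exp(2*x)) dx by parts with u = x, dv = (-3*exp(2*x)) dx, so v = -3*exp(2*x)/2: now 3*x**2*exp(2*x)/2 - 3*x*exp(2*x)/2 + ∫(3*exp(2*x)/2) dx.
Step 3. Evaluate the standard form: now 3*x**2*exp(2*x)/2 - 3*x*exp(2*x)/2 + 3*exp(2*x)/4.
Answer: 3*x**2*exp(2*x)/2 - 3*x*exp(2*x)/2 + 3*exp(2*x)/4.


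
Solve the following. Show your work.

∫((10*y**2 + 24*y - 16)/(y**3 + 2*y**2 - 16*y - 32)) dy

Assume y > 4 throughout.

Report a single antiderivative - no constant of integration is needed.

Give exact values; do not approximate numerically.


Step 1. Decompose ∫((10*y**2 + 24*y - 16)/(y**3 + 2*y**2 - 16*y - 32)) dy by partial fractions, (10*y**2 + 24*y - 16)/(y**3 + 2*y**2 - 16*y - 32) = 3/(y + 4) + 2/(y + 2) + 5/(y - 4): now ∫(5/(y - 4)) dy + ∫(2/(y + 2)) dy + ∫(3/(y + 4)) dy.
Step 2. Evaluate the standard form [assuming y > -2]: now 2*log(y + 2) + ∫(5/(y - 4)) dy + ∫(3/(y + 4)) dy.
Step 3. Evaluate the standard form [assuming y > 4]: now 5*log(y - 4) + 2*log(y + 2) + ∫(3/(y + 4)) dy.
Step 4. Evaluate the standard form [assuming y > -4]: now 5*log(y - 4) + 2*log(y + 2) + 3*log(y + 4).
Answer: 5*log(y - 4) + 2*log(y + 2) + 3*log(y + 4).


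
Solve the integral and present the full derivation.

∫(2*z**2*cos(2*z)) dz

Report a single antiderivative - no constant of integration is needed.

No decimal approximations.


Step 1. Integrate ∫(2*z**2*cos(2*z)) dz by parts with u = z**2, dv = (2*cos(2*z)) dz, so v = sin(2*z): now z**2*sin(2*z) + ∫(-2*z*sin(2*z)) dz.
Step 2. Integrate ∫(-2*z*sin(2*z)) dz by parts with u = z, dv = (-2*sin(2*z)) dz, so v = cos(2*z): now z**2*sin(2*z) + z*cos(2*z) + ∫(-cos(2*z)) dz.
Step 3. Evaluate the standard form: now z**2*sin(2*z) + z*cos(2*z) - sin(2*z)/2.
Answer: z**2*sin(2*z) + z*cos(2*z) - sin(2*z)/2.


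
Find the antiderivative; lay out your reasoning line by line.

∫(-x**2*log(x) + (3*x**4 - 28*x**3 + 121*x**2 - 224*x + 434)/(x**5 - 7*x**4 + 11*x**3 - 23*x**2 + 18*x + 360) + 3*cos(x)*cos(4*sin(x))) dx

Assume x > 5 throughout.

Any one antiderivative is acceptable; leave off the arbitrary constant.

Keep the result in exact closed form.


Step 1. Rewrite: now ∫(-x**2*log(x)) dx + ∫((3*x**4 - 28*x**3 + 121*x**2 - 224*x + 434)/(x**5 - 7*x**4 + 11*x**3 - 23*x**2 + 18*x + 360)) dx + ∫(3*cos(x)*cos(4*sin(x))) dx.
Step 2. Substitute u = sin(x), turning ∫(3*cos(x)*cos(4*sin(x))) dx into ∫(3*cos(4*u)) du: now ∫(-x**2*log(x)) dx + ∫((3*x**4 - 28*x**3 + 121*x**2 - 224*x + 434)/(x**5 - 7*x**4 + 11*x**3 - 23*x**2 + 18*x + 360)) dx + ∫(3*cos(4*u)) du.
Step 3. Evaluate the standard form: now 3*sin(4*u)/4 + ∫(-x**2*log(x)) dx + ∫((3*x**4 - 28*x**3 + 121*x**2 - 224*x + 434)/(x**5 - 7*x**4 + 11*x**3 - 23*x**2 + 18*x + 360)) dx.
Step 4. Substitute back u = sin(x): now 3*sin(4*sin(x))/4 + ∫(-x**2*log(x)) dx + ∫((3*x**4 - 28*x**3 + 121*x**2 - 224*x + 434)/(x**5 - 7*x**4 + 11*x**3 - 23*x**2 + 18*x + 360)) dx.
Step 5. Decompose ∫((3*x**4 - 28*x**3 + 121*x**2 - 224*x + 434)/(x**5 - 7*x**4 + 11*x**3 - 23*x**2 + 18*x + 360)) dx by partial fractions, (3*x**4 - 28*x**3 + 121*x**2 - 224*x + 434)/(x**5 - 7*x**4 + 11*x**3 - 23*x**2 + 18*x + 360) = -4/(x**2 + 9) + 3/(x + 2) - 3/(x - 4) + 3/(x - 5): now 3*sin(4*sin(x))/4 + ∫(-x**2*log(x)) dx + ∫(3/(x - 5)) dx + ∫(-3/(x - 4)) dx + ∫(3/(x + 2)) dx + ∫(-4/(x**2 + 9)) dx.
Step 6. Evaluate the standard form [assuming x > -2]: now 3*log(x + 2) + 3*sin(4*sin(x))/4 + ∫(-x**2*log(x)) dx + ∫(3/(x - 5)) dx + ∫(-3/(x - 4)) dx + ∫(-4/(x**2 + 9)) dx.
Step 7. Evaluate the standard form [assuming x > 5]: now 3*log(x - 5) + 3*log(x + 2) + 3*sin(4*sin(x))/4 + ∫(-x**2*log(x)) dx + ∫(-3/(x - 4)) dx + ∫(-4/(x**2 + 9)) dx.
Step 8. Evaluate the standard form [assuming x > 4]: now 3*log(x - 5) - 3*log(x - 4) + 3*log(x + 2) + 3*sin(4*sin(x))/4 + ∫(-x**2*log(x)) dx + ∫(-4/(x**2 + 9)) dx.
Step 9. Evaluate the standard form: now 3*log(x - 5) - 3*log(x - 4) + 3*log(x + 2) + 3*sin(4*sin(x))/4 - 4*atan(x/3)/3 + ∫(-x**2*log(x)) dx.
Step 10. Integrate ∫(-x**2*log(x)) dx by parts with u = log(x), dv = (-x**2) dx, so v = -x**3/3 [assuming x > 0]: now -x**3*log(x)/3 + 3*log(x - 5) - 3*log(x - 4) + 3*log(x + 2) + 3*sin(4*sin(x))/4 - 4*atan(x/3)/3 + ∫(x**2/3) dx.
Step 11. Evaluate the standard form: now -x**3*log(x)/3 + x**3/9 + 3*log(x - 5) - 3*log(x - 4) + 3*log(x + 2) + 3*sin(4*sin(x))/4 - 4*atan(x/3)/3.
Answer: -x**3*log(x)/3 + x**3/9 + 3*log(x - 5) - 3*log(x - 4) + 3*log(x + 2) + 3*sin(4*sin(x))/4 - 4*atan(x/3)/3.


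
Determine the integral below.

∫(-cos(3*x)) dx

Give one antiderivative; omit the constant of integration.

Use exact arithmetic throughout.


Answer: -sin(3*x)/3.


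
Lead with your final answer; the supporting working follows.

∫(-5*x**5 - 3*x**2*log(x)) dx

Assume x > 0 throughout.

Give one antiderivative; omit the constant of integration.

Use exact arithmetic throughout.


The answer is -5*x**6/6 - x**3*log(x) + x**3/3.
Step 1. Rewrite: now ∫(-5*x**5) dx + ∫(-3*x**2*log(x)) dx.
Step 2. Evaluate the standard form: now -5*x**6/6 + ∫(-3*x**2*log(x)) dx.
Step 3. Integrate ∫(-3*x**2*log(x)) dx by parts with u = log(x), dv = (-3*x**2) dx, so v = -x**3 [assuming x > 0]: now -5*x**6/6 - x**3*log(x) + ∫(x**2) dx.
Step 4. Evaluate the standard form: now -5*x**6/6 - x**3*log(x) + x**3/3.
Answer: -5*x**6/6 - x**3*log(x) + x**3/3.


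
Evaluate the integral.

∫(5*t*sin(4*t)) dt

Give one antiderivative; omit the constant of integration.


Answer: -5*t*cos(4*t)/4 + 5*sin(4*t)/16.


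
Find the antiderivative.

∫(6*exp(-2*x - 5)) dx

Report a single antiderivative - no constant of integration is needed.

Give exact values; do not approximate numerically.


Answer: -3*exp(-2*x - 5).


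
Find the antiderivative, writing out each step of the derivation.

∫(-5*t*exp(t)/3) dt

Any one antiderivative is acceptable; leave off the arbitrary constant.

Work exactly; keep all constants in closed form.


Step 1. Integrate ∫(-5*t*exp(t)/3) dt by parts with u = t, dv = (-5*exp(t)/3) dt, so v = -5*exp(t)/3: now -5*t*exp(t)/3 + ∫(5*exp(t)/3) dt.
Step 2. Evaluate the standard form: now -5*t*exp(t)/3 + 5*exp(t)/3.
Answer: -5*t*exp(t)/3 + 5*exp(t)/3.


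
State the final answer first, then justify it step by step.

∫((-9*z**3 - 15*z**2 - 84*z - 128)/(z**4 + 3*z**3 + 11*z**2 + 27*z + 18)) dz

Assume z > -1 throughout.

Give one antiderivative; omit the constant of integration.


The answer is -5*log(z + 1) - 4*log(z + 2) - atan(z/3)/3.
Step 1. Decompose ∫((-9*z**3 - 15*z**2 - 84*z - 128)/(z**4 + 3*z**3 + 11*z**2 + 27*z + 18)) dz by partial fractions, (-9*z**3 - 15*z**2 - 84*z - 128)/(z**4 + 3*z**3 + 11*z**2 + 27*z + 18) = -1/(z**2 + 9) - 4/(z + 2) - 5/(z + 1): now ∫(-5/(z + 1)) dz + ∫(-4/(z + 2)) dz + ∫(-1/(z**2 + 9)) dz.
Step 2. Evaluate the standard form [assuming z > -2]: now -4*log(z + 2) + ∫(-5/(z + 1)) dz + ∫(-1/(z**2 + 9)) dz.
Step 3. Evaluate the standard form [assuming z > -1]: now -5*log(z + 1) - 4*log(z + 2) + ∫(-1/(z**2 + 9)) dz.
Step 4. Evaluate the standard form: now -5*log(z + 1) - 4*log(z + 2) - atan(z/3)/3.
Answer: -5*log(z + 1) - 4*log(z + 2) - atan(z/3)/3.


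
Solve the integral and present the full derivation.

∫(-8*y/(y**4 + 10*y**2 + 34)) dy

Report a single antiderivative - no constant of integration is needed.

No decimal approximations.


Step 1. Substitute u = y**2 + 5, turning ∫(-8*y/(y**4 + 10*y**2 + 34)) dy into ∫(-4/(u**2 + 9)) du: now ∫(-4/(u**2 + 9)) du.
Step 2. Evaluate the standard form: now -4*atan(u/3)/3.
Step 3. Substitute back u = y**2 + 5: now -4*atan(y**2/3 + 5/3)/3.
Answer: -4*atan(y**2/3 + 5/3)/3.


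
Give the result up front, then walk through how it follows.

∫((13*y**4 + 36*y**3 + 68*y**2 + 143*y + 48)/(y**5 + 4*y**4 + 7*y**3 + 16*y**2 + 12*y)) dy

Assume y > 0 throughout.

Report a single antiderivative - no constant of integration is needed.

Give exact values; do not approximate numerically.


The answer is 4*log(y) + 5*log(y + 1) + 4*log(y + 3) + atan(y/2)/2.
Step 1. Decompose ∫((13*y**4 + 36*y**3 + 68*y**2 + 143*y + 48)/(y**5 + 4*y**4 + 7*y**3 + 16*y**2 + 12*y)) dy by partial fractions, (13*y**4 + 36*y**3 + 68*y**2 + 143*y + 48)/(y**5 + 4*y**4 + 7*y**3 + 16*y**2 + 12*y) = 1/(y**2 + 4) + 4/(y + 3) + 5/(y + 1) + 4/y: now ∫(4/y) dy + ∫(5/(y + 1)) dy + ∫(4/(y + 3)) dy + ∫(1/(y**2 + 4)) dy.
Step 2. Evaluate the standard form [assuming y > 0]: now 4*log(y) + ∫(5/(y + 1)) dy + ∫(4/(y + 3)) dy + ∫(1/(y**2 + 4)) dy.
Step 3. Evaluate the standard form [assuming y > -3]: now 4*log(y) + 4*log(y + 3) + ∫(5/(y + 1)) dy + ∫(1/(y**2 + 4)) dy.
Step 4. Evaluate the standard form [assuming y > -1]: now 4*log(y) + 5*log(y + 1) + 4*log(y + 3) + ∫(1/(y**2 + 4)) dy.
Step 5. Evaluate the standard form: now 4*log(y) + 5*log(y + 1) + 4*log(y + 3) + atan(y/2)/2.
Answer: 4*log(y) + 5*log(y + 1) + 4*log(y + 3) + atan(y/2)/2.


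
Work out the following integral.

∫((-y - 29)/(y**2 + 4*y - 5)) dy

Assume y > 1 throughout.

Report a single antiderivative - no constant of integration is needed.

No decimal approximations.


Answer: -5*log(y - 1) + 4*log(y + 5).


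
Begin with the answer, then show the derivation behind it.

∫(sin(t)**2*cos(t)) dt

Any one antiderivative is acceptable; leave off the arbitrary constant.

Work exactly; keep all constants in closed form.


The answer is sin(t)**3/3.
Step 1. Substitute u = sin(t), turning ∫(sin(t)**2*cos(t)) dt into ∫(u**2) du: now ∫(u**2) du.
Step 2. Evaluate the standard form: now u**3/3.
Step 3. Substitute back u = sin(t): now sin(t)**3/3.
Answer: sin(t)**3/3.


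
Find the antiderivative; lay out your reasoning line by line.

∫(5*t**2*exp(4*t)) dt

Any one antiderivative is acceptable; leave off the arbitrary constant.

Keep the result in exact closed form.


Step 1. Integrate ∫(5*t**2*exp(4*t)) dt by parts with u = t**2, dv = (5*exp(4*t)) dt, so v = 5*exp(4*t)/4: now 5*t**2*exp(4*t)/4 + ∫(-5*t*exp(4*t)/2) dt.
Step 2. Integrate ∫(-5*t*exp(4*t)/2) dt by parts with u = t, dv = (-5*exp(4*t)/2) dt, so v = -5*exp(4*t)/8: now 5*t**2*exp(4*t)/4 - 5*t*exp(4*t)/8 + ∫(5*exp(4*t)/8) dt.
Step 3. Evaluate the standard form: now 5*t**2*exp(4*t)/4 - 5*t*exp(4*t)/8 + 5*exp(4*t)/32.
Answer: 5*t**2*exp(4*t)/4 - 5*t*exp(4*t)/8 + 5*exp(4*t)/32.


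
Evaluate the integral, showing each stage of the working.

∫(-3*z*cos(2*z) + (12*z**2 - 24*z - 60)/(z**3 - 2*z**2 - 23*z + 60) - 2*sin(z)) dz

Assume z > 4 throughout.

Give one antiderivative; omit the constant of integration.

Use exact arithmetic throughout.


Step 1. Rewrite: now ∫(-3*z*cos(2*z)) dz + ∫((12*z**2 - 24*z - 60)/(z**3 - 2*z**2 - 23*z + 60)) dz + ∫(-2*sin(z)) dz.
Step 2. Evaluate the standard form: now 2*cos(z) + ∫(-3*z*cos(2*z)) dz + ∫((12*z**2 - 24*z - 60)/(z**3 - 2*z**2 - 23*z + 60)) dz.
Step 3. Integrate ∫(-3*z*cos(2*z)) dz by parts with u = z, dv = (-3*cos(2*z)) dz, so v = -3*sin(2*z)/2: now -3*z*sin(2*z)/2 + 2*cos(z) + ∫((12*z**2 - 24*z - 60)/(z**3 - 2*z**2 - 23*z + 60)) dz + ∫(3*sin(2*z)/2) dz.
Step 4. Evaluate the standard form: now -3*z*sin(2*z)/2 + 2*cos(z) - 3*cos(2*z)/4 + ∫((12*z**2 - 24*z - 60)/(z**3 - 2*z**2 - 23*z + 60)) dz.
Step 5. Decompose ∫((12*z**2 - 24*z - 60)/(z**3 - 2*z**2 - 23*z + 60)) dz by partial fractions, (12*z**2 - 24*z - 60)/(z**3 - 2*z**2 - 23*z + 60) = 5/(z + 5) + 3/(z - 3) + 4/(z - 4): now -3*z*sin(2*z)/2 + 2*cos(z) - 3*cos(2*z)/4 + ∫(4/(z - 4)) dz + ∫(3/(z - 3)) dz + ∫(5/(z + 5)) dz.
Step 6. Evaluate the standard form [assuming z > -5]: now -3*z*sin(2*z)/2 + 5*log(z + 5) + 2*cos(z) - 3*cos(2*z)/4 + ∫(4/(z - 4)) dz + ∫(3/(z - 3)) dz.
Step 7. Evaluate the standard form [assuming z > 3]: now -3*z*sin(2*z)/2 + 3*log(z - 3) + 5*log(z + 5) + 2*cos(z) - 3*cos(2*z)/4 + ∫(4/(z - 4)) dz.
Step 8. Evaluate the standard form [assuming z > 4]: now -3*z*sin(2*z)/2 + 4*log(z - 4) + 3*log(z - 3) + 5*log(z + 5) + 2*cos(z) - 3*cos(2*z)/4.
Answer: -3*z*sin(2*z)/2 + 4*log(z - 4) + 3*log(z - 3) + 5*log(z + 5) + 2*cos(z) - 3*cos(2*z)/4.


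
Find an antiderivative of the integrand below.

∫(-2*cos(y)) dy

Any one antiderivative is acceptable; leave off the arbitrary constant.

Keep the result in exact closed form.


Answer: -2*sin(y).


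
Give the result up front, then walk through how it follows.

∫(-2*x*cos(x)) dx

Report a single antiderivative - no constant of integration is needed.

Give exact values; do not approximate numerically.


The answer is -2*x*sin(x) - 2*cos(x).
Step 1. Integrate ∫(-2*x*cos(x)) dx by parts with u = x, dv = (-2*cos(x)) dx, so v = -2*sin(x): now -2*x*sin(x) + ∫(2*sin(x)) dx.
Step 2. Evaluate the standard form: now -2*x*sin(x) - 2*cos(x).
Answer: -2*x*sin(x) - 2*cos(x).


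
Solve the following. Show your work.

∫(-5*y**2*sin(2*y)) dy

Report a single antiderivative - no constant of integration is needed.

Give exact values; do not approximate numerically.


Step 1. Integrate ∫(-5*y**2*sin(2*y)) dy by parts with u = y**2, dv = (-5*sin(2*y)) dy, so v = 5*cos(2*y)/2: now 5*y**2*cos(2*y)/2 + ∫(-5*y*cos(2*y)) dy.
Step 2. Integrate ∫(-5*y*cos(2*y)) dy by parts with u = y, dv = (-5*cos(2*y)) dy, so v = -5*sin(2*y)/2: now 5*y**2*cos(2*y)/2 - 5*y*sin(2*y)/2 + ∫(5*sin(2*y)/2) dy.
Step 3. Evaluate the standard form: now 5*y**2*cos(2*y)/2 - 5*y*sin(2*y)/2 - 5*cos(2*y)/4.
Answer: 5*y**2*cos(2*y)/2 - 5*y*sin(2*y)/2 - 5*cos(2*y)/4.


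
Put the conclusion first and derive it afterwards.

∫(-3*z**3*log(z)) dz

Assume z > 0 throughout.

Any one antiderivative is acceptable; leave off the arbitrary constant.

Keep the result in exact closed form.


The answer is -3*z**4*log(z)/4 + 3*z**4/16.
Step 1. Integrate ∫(-3*z**3*log(z)) dz by parts with u = log(z), dv = (-3*z**3) dz, so v = -3*z**4/4 [assuming z > 0]: now -3*z**4*log(z)/4 + ∫(3*z**3/4) dz.
Step 2. Evaluate the standard form: now -3*z**4*log(z)/4 + 3*z**4/16.
Answer: -3*z**4*log(z)/4 + 3*z**4/16.


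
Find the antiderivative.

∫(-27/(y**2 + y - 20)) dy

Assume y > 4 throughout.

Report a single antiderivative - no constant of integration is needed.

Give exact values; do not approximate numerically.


Answer: -3*log(y - 4) + 3*log(y + 5).


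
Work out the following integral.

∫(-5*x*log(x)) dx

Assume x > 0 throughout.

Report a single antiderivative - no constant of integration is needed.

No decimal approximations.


Answer: -5*x**2*log(x)/2 + 5*x**2/4.


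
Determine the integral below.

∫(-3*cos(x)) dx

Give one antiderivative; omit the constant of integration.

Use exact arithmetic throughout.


Answer: -3*sin(x).


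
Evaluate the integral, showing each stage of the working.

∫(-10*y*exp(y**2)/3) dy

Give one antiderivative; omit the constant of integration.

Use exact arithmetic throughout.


Step 1. Substitute u = y**2, turning ∫(-10*y*exp(y**2)/3) dy into ∫(-5*exp(u)/3) du: now ∫(-5*exp(u)/3) du.
Step 2. Evaluate the standard form: now -5*exp(u)/3.
Step 3. Substitute back u = y**2: now -5*exp(y**2)/3.
Answer: -5*exp(y**2)/3.


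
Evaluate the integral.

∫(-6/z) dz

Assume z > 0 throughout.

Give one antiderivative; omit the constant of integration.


Answer: -6*log(z).


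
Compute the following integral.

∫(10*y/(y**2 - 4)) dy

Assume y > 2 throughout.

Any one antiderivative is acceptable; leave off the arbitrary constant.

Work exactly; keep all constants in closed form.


Answer: 5*log(y - 2) + 5*log(y + 2).
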